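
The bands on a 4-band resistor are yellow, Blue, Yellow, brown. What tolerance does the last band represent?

The last band, brown, is the tolerance band.
Brown corresponds to ±1%.

±1%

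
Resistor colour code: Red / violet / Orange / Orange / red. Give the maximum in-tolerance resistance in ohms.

Red → 2 (first significant figure)
Violet → 7 (second significant figure)
Orange → 3 (third significant figure)
Orange → ×10^3 multiplier
Red → ±2% tolerance
273 × 1000 = 273000 Ω
Maximum = 273000 × (1 + 2/100) = 278460 Ω.

278460 Ω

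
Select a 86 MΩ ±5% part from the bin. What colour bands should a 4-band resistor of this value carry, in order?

86000000 Ω = 86 × 10^6.
8 → grey
6 → blue
Multiplier 10^6 → blue.
±5% tolerance → gold.

grey, blue, blue, gold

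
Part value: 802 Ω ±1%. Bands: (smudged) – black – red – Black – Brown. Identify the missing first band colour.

grey

802 Ω = 802 × 10^0.
The first band gives digit 8 of the significand, and 8 is grey.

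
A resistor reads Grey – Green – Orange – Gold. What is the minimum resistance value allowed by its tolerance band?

Grey → 8 (first significant figure)
Green → 5 (second significant figure)
Orange → ×10^3 multiplier
Gold → ±5% tolerance
85 × 1000 = 85000 Ω
Minimum = 85000 × (1 − 5/100) = 80750 Ω.

80750 Ω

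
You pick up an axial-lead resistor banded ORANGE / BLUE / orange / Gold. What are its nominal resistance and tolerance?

36000 Ω ±5%

Orange → 3 (first significant figure)
Blue → 6 (second significant figure)
Orange → ×10^3 multiplier
Gold → ±5% tolerance
36 × 1000 = 36000 Ω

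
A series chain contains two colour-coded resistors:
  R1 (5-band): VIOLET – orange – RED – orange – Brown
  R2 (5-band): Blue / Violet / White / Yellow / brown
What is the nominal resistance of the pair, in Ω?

7522000 Ω

R1: violet, orange, red → 732; orange ×10^3 → 732000 Ω.
R2: blue, violet, white → 679; yellow ×10^4 → 6790000 Ω.
Series: 732000 + 6790000 = 7522000 Ω.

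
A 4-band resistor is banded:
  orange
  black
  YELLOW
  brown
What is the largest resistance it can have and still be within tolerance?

303000 Ω

Orange → 3 (first significant figure)
Black → 0 (second significant figure)
Yellow → ×10^4 multiplier
Brown → ±1% tolerance
30 × 10000 = 300000 Ω
Largest = 300000 × (1 + 1/100) = 303000 Ω.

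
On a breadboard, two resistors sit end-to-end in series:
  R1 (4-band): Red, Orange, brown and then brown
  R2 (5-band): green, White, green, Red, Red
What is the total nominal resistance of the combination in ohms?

59730 Ω

R1: red, orange → 23; brown ×10 → 230 Ω.
R2: green, white, green → 595; red ×10^2 → 59500 Ω.
Series: 230 + 59500 = 59730 Ω.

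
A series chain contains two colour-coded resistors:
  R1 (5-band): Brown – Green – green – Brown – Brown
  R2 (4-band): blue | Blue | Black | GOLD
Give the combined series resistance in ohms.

R1: brown, green, green → 155; brown ×10 → 1550 Ω.
R2: blue, blue → 66; black ×1 → 66 Ω.
Series: 1550 + 66 = 1616 Ω.

1616 Ω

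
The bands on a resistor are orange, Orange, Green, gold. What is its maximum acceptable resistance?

Orange → 3 (first significant figure)
Orange → 3 (second significant figure)
Green → ×10^5 multiplier
Gold → ±5% tolerance
33 × 100000 = 3300000 Ω
Maximum = 3300000 × (1 + 5/100) = 3465000 Ω.

3465000 Ω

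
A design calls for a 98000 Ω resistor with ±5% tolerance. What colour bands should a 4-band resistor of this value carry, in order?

white, grey, orange, gold

98000 Ω = 98 × 10^3.
9 → white
8 → grey
Multiplier 10^3 → orange.
±5% tolerance → gold.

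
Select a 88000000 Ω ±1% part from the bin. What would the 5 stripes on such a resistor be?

grey, grey, black, green, brown

88000000 Ω = 880 × 10^5.
8 → grey
8 → grey
0 → black
Multiplier 10^5 → green.
±1% tolerance → brown.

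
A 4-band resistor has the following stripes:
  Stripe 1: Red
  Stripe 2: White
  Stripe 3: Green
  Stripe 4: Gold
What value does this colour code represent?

2900000 Ω

Red → 2 (first significant figure)
White → 9 (second significant figure)
Green → ×10^5 multiplier
29 × 100000 = 2900000 Ω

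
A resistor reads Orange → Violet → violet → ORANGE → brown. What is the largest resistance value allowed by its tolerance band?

380770 Ω

Orange → 3 (first significant figure)
Violet → 7 (second significant figure)
Violet → 7 (third significant figure)
Orange → ×10^3 multiplier
Brown → ±1% tolerance
377 × 1000 = 377000 Ω
Largest = 377000 × (1 + 1/100) = 380770 Ω.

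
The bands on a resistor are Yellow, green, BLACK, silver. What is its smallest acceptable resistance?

40.5 Ω

Yellow → 4 (first significant figure)
Green → 5 (second significant figure)
Black → ×1 multiplier
Silver → ±10% tolerance
45 × 1 = 45 Ω
Smallest = 45 × (1 − 10/100) = 40.5 Ω.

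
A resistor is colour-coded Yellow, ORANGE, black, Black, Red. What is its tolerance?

The last band, red, is the tolerance band.
Red corresponds to ±2%.

±2%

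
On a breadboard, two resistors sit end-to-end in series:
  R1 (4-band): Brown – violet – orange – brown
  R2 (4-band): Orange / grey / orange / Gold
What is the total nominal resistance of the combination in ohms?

55000 Ω

R1: brown, violet → 17; orange ×10^3 → 17000 Ω.
R2: orange, grey → 38; orange ×10^3 → 38000 Ω.
Series: 17000 + 38000 = 55000 Ω.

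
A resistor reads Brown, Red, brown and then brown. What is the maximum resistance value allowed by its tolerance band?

Brown → 1 (first significant figure)
Red → 2 (second significant figure)
Brown → ×10 multiplier
Brown → ±1% tolerance
12 × 10 = 120 Ω
Maximum = 120 × (1 + 1/100) = 121.2 Ω.

121.2 Ω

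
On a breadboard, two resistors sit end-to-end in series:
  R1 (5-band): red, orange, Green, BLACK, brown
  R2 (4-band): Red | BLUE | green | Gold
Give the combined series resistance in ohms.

R1: red, orange, green → 235; black ×1 → 235 Ω.
R2: red, blue → 26; green ×10^5 → 2600000 Ω.
Series: 235 + 2600000 = 2600235 Ω.

2600235 Ω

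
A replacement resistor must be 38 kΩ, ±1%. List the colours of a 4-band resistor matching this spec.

orange, grey, orange, brown

38000 Ω = 38 × 10^3.
3 → orange
8 → grey
Multiplier 10^3 → orange.
±1% tolerance → brown.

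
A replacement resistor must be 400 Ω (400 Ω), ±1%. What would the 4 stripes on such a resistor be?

400 Ω = 40 × 10^1.
4 → yellow
0 → black
Multiplier 10^1 → brown.
±1% tolerance → brown.

yellow, black, brown, brown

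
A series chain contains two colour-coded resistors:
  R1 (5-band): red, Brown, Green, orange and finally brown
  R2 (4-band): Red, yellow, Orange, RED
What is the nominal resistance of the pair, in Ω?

R1: red, brown, green → 215; orange ×10^3 → 215000 Ω.
R2: red, yellow → 24; orange ×10^3 → 24000 Ω.
Series: 215000 + 24000 = 239000 Ω.

239000 Ω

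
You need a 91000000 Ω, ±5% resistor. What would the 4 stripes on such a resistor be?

white, brown, blue, gold

91000000 Ω = 91 × 10^6.
9 → white
1 → brown
Multiplier 10^6 → blue.
±5% tolerance → gold.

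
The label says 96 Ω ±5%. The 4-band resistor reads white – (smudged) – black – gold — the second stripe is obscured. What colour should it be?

blue

96 Ω = 96 × 10^0.
The second band gives digit 6 of the significand, and 6 is blue.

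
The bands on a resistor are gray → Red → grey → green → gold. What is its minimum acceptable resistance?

Grey → 8 (first significant figure)
Red → 2 (second significant figure)
Grey → 8 (third significant figure)
Green → ×10^5 multiplier
Gold → ±5% tolerance
828 × 100000 = 82800000 Ω
Minimum = 82800000 × (1 − 5/100) = 78660000 Ω.

78660000 Ω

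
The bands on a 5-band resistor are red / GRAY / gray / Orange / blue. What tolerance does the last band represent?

±0.25%

The last band, blue, is the tolerance band.
Blue corresponds to ±0.25%.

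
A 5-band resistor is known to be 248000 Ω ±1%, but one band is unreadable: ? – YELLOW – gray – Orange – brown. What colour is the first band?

red

248000 Ω = 248 × 10^3.
The first band gives digit 2 of the significand, and 2 is red.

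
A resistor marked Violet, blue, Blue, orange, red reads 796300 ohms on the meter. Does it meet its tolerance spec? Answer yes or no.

Violet → 7 (first significant figure)
Blue → 6 (second significant figure)
Blue → 6 (third significant figure)
Orange → ×10^3 multiplier
Red → ±2% tolerance
766 × 1000 = 766000 Ω
Allowed range: 750680 Ω to 781320 Ω.
796300 ohms lies outside that range.

no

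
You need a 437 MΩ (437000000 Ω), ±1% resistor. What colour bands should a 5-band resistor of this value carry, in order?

yellow, orange, violet, blue, brown

437000000 Ω = 437 × 10^6.
4 → yellow
3 → orange
7 → violet
Multiplier 10^6 → blue.
±1% tolerance → brown.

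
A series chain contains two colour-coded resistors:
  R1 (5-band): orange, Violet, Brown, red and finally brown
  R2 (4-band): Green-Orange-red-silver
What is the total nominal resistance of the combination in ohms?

42400 Ω

R1: orange, violet, brown → 371; red ×10^2 → 37100 Ω.
R2: green, orange → 53; red ×10^2 → 5300 Ω.
Series: 37100 + 5300 = 42400 Ω.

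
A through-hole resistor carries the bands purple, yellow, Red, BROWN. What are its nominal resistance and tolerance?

Violet → 7 (first significant figure)
Yellow → 4 (second significant figure)
Red → ×10^2 multiplier
Brown → ±1% tolerance
74 × 100 = 7400 Ω

7400 Ω ±1%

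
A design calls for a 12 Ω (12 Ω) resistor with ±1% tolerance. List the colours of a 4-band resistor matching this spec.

12 Ω = 12 × 10^0.
1 → brown
2 → red
Multiplier 10^0 → black.
±1% tolerance → brown.

brown, red, black, brown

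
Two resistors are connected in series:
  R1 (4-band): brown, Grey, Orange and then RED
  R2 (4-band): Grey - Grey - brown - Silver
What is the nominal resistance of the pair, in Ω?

R1: brown, grey → 18; orange ×10^3 → 18000 Ω.
R2: grey, grey → 88; brown ×10 → 880 Ω.
Series: 18000 + 880 = 18880 Ω.

18880 Ω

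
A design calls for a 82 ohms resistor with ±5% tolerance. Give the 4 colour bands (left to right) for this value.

grey, red, black, gold

82 Ω = 82 × 10^0.
8 → grey
2 → red
Multiplier 10^0 → black.
±5% tolerance → gold.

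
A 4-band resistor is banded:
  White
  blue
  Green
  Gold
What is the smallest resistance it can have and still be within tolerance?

White → 9 (first significant figure)
Blue → 6 (second significant figure)
Green → ×10^5 multiplier
Gold → ±5% tolerance
96 × 100000 = 9600000 Ω
Smallest = 9600000 × (1 − 5/100) = 9120000 Ω.

9120000 Ω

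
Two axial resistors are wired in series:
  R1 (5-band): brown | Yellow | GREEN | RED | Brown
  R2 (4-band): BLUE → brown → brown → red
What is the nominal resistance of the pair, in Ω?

15110 Ω

R1: brown, yellow, green → 145; red ×10^2 → 14500 Ω.
R2: blue, brown → 61; brown ×10 → 610 Ω.
Series: 14500 + 610 = 15110 Ω.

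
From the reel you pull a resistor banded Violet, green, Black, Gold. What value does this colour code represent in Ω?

Violet → 7 (first significant figure)
Green → 5 (second significant figure)
Black → ×1 multiplier
75 × 1 = 75 Ω

75 Ω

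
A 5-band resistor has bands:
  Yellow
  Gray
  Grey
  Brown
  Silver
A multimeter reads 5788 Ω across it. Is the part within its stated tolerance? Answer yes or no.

Yellow → 4 (first significant figure)
Grey → 8 (second significant figure)
Grey → 8 (third significant figure)
Brown → ×10 multiplier
Silver → ±10% tolerance
488 × 10 = 4880 Ω
Allowed range: 4392 Ω to 5368 Ω.
5788 Ω lies outside that range.

no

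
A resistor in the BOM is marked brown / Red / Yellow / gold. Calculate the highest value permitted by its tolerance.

Brown → 1 (first significant figure)
Red → 2 (second significant figure)
Yellow → ×10^4 multiplier
Gold → ±5% tolerance
12 × 10000 = 120000 Ω
Highest = 120000 × (1 + 5/100) = 126000 Ω.

126000 Ω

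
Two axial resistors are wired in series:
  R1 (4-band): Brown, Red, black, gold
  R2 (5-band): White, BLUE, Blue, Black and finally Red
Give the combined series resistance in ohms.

R1: brown, red → 12; black ×1 → 12 Ω.
R2: white, blue, blue → 966; black ×1 → 966 Ω.
Series: 12 + 966 = 978 Ω.

978 Ω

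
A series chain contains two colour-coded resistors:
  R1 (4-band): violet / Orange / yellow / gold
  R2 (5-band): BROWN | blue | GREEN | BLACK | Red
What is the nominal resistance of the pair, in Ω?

R1: violet, orange → 73; yellow ×10^4 → 730000 Ω.
R2: brown, blue, green → 165; black ×1 → 165 Ω.
Series: 730000 + 165 = 730165 Ω.

730165 Ω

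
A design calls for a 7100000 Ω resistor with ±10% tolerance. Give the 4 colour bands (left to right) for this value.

7100000 Ω = 71 × 10^5.
7 → violet
1 → brown
Multiplier 10^5 → green.
±10% tolerance → silver.

violet, brown, green, silver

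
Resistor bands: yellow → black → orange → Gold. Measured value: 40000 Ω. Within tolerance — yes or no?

yes

Yellow → 4 (first significant figure)
Black → 0 (second significant figure)
Orange → ×10^3 multiplier
Gold → ±5% tolerance
40 × 1000 = 40000 Ω
Allowed range: 38000 Ω to 42000 Ω.
40000 Ω lies inside that range.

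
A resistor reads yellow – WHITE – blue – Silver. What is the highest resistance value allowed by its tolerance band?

53900000 Ω

Yellow → 4 (first significant figure)
White → 9 (second significant figure)
Blue → ×10^6 multiplier
Silver → ±10% tolerance
49 × 1000000 = 49000000 Ω
Highest = 49000000 × (1 + 10/100) = 53900000 Ω.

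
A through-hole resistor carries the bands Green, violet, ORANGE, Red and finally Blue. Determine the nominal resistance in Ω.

Green → 5 (first significant figure)
Violet → 7 (second significant figure)
Orange → 3 (third significant figure)
Red → ×10^2 multiplier
573 × 100 = 57300 Ω

57300 Ω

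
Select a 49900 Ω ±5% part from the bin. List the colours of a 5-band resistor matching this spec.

yellow, white, white, red, gold

49900 Ω = 499 × 10^2.
4 → yellow
9 → white
9 → white
Multiplier 10^2 → red.
±5% tolerance → gold.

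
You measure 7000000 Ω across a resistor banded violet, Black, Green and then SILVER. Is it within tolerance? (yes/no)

yes

Violet → 7 (first significant figure)
Black → 0 (second significant figure)
Green → ×10^5 multiplier
Silver → ±10% tolerance
70 × 100000 = 7000000 Ω
Allowed range: 6300000 Ω to 7700000 Ω.
7000000 Ω lies inside that range.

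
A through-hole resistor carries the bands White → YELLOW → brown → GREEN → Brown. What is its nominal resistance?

White → 9 (first significant figure)
Yellow → 4 (second significant figure)
Brown → 1 (third significant figure)
Green → ×10^5 multiplier
941 × 100000 = 94100000 Ω

94100000 Ω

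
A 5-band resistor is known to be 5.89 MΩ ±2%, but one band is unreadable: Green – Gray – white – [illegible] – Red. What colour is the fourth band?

yellow

5890000 Ω = 589 × 10^4.
The fourth band is the multiplier, 10^4, which is yellow.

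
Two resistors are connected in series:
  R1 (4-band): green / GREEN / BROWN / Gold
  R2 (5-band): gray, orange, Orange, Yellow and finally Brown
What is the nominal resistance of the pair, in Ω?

8330550 Ω

R1: green, green → 55; brown ×10 → 550 Ω.
R2: grey, orange, orange → 833; yellow ×10^4 → 8330000 Ω.
Series: 550 + 8330000 = 8330550 Ω.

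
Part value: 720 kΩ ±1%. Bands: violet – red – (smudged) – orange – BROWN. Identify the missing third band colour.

720000 Ω = 720 × 10^3.
The third band gives digit 0 of the significand, and 0 is black.

black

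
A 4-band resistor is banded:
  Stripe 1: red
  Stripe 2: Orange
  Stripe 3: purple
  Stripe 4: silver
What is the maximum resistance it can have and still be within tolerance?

253000000 Ω

Red → 2 (first significant figure)
Orange → 3 (second significant figure)
Violet → ×10^7 multiplier
Silver → ±10% tolerance
23 × 10000000 = 230000000 Ω
Maximum = 230000000 × (1 + 10/100) = 253000000 Ω.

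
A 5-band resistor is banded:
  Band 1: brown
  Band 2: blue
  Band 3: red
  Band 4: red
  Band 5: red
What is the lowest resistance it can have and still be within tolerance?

Brown → 1 (first significant figure)
Blue → 6 (second significant figure)
Red → 2 (third significant figure)
Red → ×10^2 multiplier
Red → ±2% tolerance
162 × 100 = 16200 Ω
Lowest = 16200 × (1 − 2/100) = 15876 Ω.

15876 Ω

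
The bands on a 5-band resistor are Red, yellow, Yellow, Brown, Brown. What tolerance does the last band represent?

±1%

The last band, brown, is the tolerance band.
Brown corresponds to ±1%.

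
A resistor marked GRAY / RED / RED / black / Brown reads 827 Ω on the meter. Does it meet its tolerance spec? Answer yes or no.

Grey → 8 (first significant figure)
Red → 2 (second significant figure)
Red → 2 (third significant figure)
Black → ×1 multiplier
Brown → ±1% tolerance
822 × 1 = 822 Ω
Allowed range: 813.78 Ω to 830.22 Ω.
827 Ω lies inside that range.

yes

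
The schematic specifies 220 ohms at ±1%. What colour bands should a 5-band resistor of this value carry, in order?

220 Ω = 220 × 10^0.
2 → red
2 → red
0 → black
Multiplier 10^0 → black.
±1% tolerance → brown.

red, red, black, black, brown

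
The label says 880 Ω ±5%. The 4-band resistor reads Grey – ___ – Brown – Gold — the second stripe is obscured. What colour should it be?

grey

880 Ω = 88 × 10^1.
The second band gives digit 8 of the significand, and 8 is grey.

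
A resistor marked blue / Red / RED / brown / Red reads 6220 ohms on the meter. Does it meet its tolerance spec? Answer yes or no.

yes

Blue → 6 (first significant figure)
Red → 2 (second significant figure)
Red → 2 (third significant figure)
Brown → ×10 multiplier
Red → ±2% tolerance
622 × 10 = 6220 Ω
Allowed range: 6095.6 Ω to 6344.4 Ω.
6220 ohms lies inside that range.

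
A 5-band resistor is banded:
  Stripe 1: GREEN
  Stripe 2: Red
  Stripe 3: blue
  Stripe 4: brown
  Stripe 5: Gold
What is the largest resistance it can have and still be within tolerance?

Green → 5 (first significant figure)
Red → 2 (second significant figure)
Blue → 6 (third significant figure)
Brown → ×10 multiplier
Gold → ±5% tolerance
526 × 10 = 5260 Ω
Largest = 5260 × (1 + 5/100) = 5523 Ω.

5523 Ω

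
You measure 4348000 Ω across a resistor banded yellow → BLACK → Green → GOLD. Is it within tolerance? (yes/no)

Yellow → 4 (first significant figure)
Black → 0 (second significant figure)
Green → ×10^5 multiplier
Gold → ±5% tolerance
40 × 100000 = 4000000 Ω
Allowed range: 3800000 Ω to 4200000 Ω.
4348000 Ω lies outside that range.

no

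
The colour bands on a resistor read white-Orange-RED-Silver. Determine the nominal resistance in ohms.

9300 Ω

White → 9 (first significant figure)
Orange → 3 (second significant figure)
Red → ×10^2 multiplier
93 × 100 = 9300 Ω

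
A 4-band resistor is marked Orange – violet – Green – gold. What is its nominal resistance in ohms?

Orange → 3 (first significant figure)
Violet → 7 (second significant figure)
Green → ×10^5 multiplier
37 × 100000 = 3700000 Ω

3700000 Ω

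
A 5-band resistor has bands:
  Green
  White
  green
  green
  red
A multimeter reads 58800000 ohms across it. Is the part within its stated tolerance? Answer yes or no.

Green → 5 (first significant figure)
White → 9 (second significant figure)
Green → 5 (third significant figure)
Green → ×10^5 multiplier
Red → ±2% tolerance
595 × 100000 = 59500000 Ω
Allowed range: 58310000 Ω to 60690000 Ω.
58800000 ohms lies inside that range.

yes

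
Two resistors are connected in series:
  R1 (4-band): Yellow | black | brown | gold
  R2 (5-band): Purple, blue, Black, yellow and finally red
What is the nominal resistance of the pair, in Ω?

R1: yellow, black → 40; brown ×10 → 400 Ω.
R2: violet, blue, black → 760; yellow ×10^4 → 7600000 Ω.
Series: 400 + 7600000 = 7600400 Ω.

7600400 Ω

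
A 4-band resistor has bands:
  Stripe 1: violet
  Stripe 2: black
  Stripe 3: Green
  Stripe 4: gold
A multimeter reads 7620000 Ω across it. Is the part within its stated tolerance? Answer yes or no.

no

Violet → 7 (first significant figure)
Black → 0 (second significant figure)
Green → ×10^5 multiplier
Gold → ±5% tolerance
70 × 100000 = 7000000 Ω
Allowed range: 6650000 Ω to 7350000 Ω.
7620000 Ω lies outside that range.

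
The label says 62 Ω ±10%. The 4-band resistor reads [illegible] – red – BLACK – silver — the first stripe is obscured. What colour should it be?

blue

62 Ω = 62 × 10^0.
The first band gives digit 6 of the significand, and 6 is blue.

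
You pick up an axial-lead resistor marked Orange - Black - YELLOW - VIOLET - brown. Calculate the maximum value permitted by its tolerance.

Orange → 3 (first significant figure)
Black → 0 (second significant figure)
Yellow → 4 (third significant figure)
Violet → ×10^7 multiplier
Brown → ±1% tolerance
304 × 10000000 = 3040000000 Ω
Maximum = 3040000000 × (1 + 1/100) = 3070400000 Ω.

3070400000 Ω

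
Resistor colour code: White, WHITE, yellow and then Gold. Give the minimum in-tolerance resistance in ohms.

940500 Ω

White → 9 (first significant figure)
White → 9 (second significant figure)
Yellow → ×10^4 multiplier
Gold → ±5% tolerance
99 × 10000 = 990000 Ω
Minimum = 990000 × (1 − 5/100) = 940500 Ω.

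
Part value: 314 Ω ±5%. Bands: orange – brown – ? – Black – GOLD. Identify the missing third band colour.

yellow

314 Ω = 314 × 10^0.
The third band gives digit 4 of the significand, and 4 is yellow.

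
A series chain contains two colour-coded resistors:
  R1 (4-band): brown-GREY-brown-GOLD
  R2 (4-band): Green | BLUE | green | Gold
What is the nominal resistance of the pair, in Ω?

R1: brown, grey → 18; brown ×10 → 180 Ω.
R2: green, blue → 56; green ×10^5 → 5600000 Ω.
Series: 180 + 5600000 = 5600180 Ω.

5600180 Ω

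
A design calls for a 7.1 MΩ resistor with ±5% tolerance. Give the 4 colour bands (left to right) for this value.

violet, brown, green, gold

7100000 Ω = 71 × 10^5.
7 → violet
1 → brown
Multiplier 10^5 → green.
±5% tolerance → gold.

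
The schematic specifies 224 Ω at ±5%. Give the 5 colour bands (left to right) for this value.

224 Ω = 224 × 10^0.
2 → red
2 → red
4 → yellow
Multiplier 10^0 → black.
±5% tolerance → gold.

red, red, yellow, black, gold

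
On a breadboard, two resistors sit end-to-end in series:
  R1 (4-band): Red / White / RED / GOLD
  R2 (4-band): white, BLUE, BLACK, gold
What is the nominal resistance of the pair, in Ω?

2996 Ω

R1: red, white → 29; red ×10^2 → 2900 Ω.
R2: white, blue → 96; black ×1 → 96 Ω.
Series: 2900 + 96 = 2996 Ω.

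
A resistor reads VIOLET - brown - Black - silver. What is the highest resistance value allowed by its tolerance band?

Violet → 7 (first significant figure)
Brown → 1 (second significant figure)
Black → ×1 multiplier
Silver → ±10% tolerance
71 × 1 = 71 Ω
Highest = 71 × (1 + 10/100) = 78.1 Ω.

78.1 Ω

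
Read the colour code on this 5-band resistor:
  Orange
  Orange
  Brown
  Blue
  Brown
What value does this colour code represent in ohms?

Orange → 3 (first significant figure)
Orange → 3 (second significant figure)
Brown → 1 (third significant figure)
Blue → ×10^6 multiplier
331 × 1000000 = 331000000 Ω

331000000 Ω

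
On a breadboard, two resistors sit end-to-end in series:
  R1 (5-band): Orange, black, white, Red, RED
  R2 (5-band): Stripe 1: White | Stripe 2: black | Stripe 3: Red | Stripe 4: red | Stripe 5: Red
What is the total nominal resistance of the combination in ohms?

121100 Ω

R1: orange, black, white → 309; red ×10^2 → 30900 Ω.
R2: white, black, red → 902; red ×10^2 → 90200 Ω.
Series: 30900 + 90200 = 121100 Ω.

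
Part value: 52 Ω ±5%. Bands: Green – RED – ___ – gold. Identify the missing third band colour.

black

52 Ω = 52 × 10^0.
The third band is the multiplier, 10^0, which is black.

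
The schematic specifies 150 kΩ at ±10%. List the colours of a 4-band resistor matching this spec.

150000 Ω = 15 × 10^4.
1 → brown
5 → green
Multiplier 10^4 → yellow.
±10% tolerance → silver.

brown, green, yellow, silver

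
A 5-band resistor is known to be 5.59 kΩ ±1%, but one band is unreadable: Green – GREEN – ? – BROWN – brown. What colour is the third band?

white

5590 Ω = 559 × 10^1.
The third band gives digit 9 of the significand, and 9 is white.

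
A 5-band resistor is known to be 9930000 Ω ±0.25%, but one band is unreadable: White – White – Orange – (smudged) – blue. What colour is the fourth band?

yellow

9930000 Ω = 993 × 10^4.
The fourth band is the multiplier, 10^4, which is yellow.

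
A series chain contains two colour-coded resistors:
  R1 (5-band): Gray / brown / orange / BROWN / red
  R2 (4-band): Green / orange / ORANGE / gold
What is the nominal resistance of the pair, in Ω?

R1: grey, brown, orange → 813; brown ×10 → 8130 Ω.
R2: green, orange → 53; orange ×10^3 → 53000 Ω.
Series: 8130 + 53000 = 61130 Ω.

61130 Ω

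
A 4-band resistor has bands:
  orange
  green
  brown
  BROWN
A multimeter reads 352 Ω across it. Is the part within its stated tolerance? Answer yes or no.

yes

Orange → 3 (first significant figure)
Green → 5 (second significant figure)
Brown → ×10 multiplier
Brown → ±1% tolerance
35 × 10 = 350 Ω
Allowed range: 346.5 Ω to 353.5 Ω.
352 Ω lies inside that range.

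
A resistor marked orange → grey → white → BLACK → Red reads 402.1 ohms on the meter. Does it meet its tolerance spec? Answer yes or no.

no

Orange → 3 (first significant figure)
Grey → 8 (second significant figure)
White → 9 (third significant figure)
Black → ×1 multiplier
Red → ±2% tolerance
389 × 1 = 389 Ω
Allowed range: 381.22 Ω to 396.78 Ω.
402.1 ohms lies outside that range.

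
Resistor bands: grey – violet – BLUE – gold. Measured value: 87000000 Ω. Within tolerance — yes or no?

Grey → 8 (first significant figure)
Violet → 7 (second significant figure)
Blue → ×10^6 multiplier
Gold → ±5% tolerance
87 × 1000000 = 87000000 Ω
Allowed range: 82650000 Ω to 91350000 Ω.
87000000 Ω lies inside that range.

yes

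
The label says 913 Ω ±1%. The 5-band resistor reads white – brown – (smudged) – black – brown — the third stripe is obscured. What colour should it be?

orange

913 Ω = 913 × 10^0.
The third band gives digit 3 of the significand, and 3 is orange.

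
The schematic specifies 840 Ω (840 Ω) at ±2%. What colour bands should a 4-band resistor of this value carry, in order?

grey, yellow, brown, red

840 Ω = 84 × 10^1.
8 → grey
4 → yellow
Multiplier 10^1 → brown.
±2% tolerance → red.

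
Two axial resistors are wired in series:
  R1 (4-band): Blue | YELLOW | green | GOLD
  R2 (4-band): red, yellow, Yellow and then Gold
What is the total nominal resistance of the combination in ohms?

R1: blue, yellow → 64; green ×10^5 → 6400000 Ω.
R2: red, yellow → 24; yellow ×10^4 → 240000 Ω.
Series: 6400000 + 240000 = 6640000 Ω.

6640000 Ω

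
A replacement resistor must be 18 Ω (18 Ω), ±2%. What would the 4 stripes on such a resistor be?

18 Ω = 18 × 10^0.
1 → brown
8 → grey
Multiplier 10^0 → black.
±2% tolerance → red.

brown, grey, black, red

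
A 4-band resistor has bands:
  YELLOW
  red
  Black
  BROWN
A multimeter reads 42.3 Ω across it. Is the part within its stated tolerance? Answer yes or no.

yes

Yellow → 4 (first significant figure)
Red → 2 (second significant figure)
Black → ×1 multiplier
Brown → ±1% tolerance
42 × 1 = 42 Ω
Allowed range: 41.58 Ω to 42.42 Ω.
42.3 Ω lies inside that range.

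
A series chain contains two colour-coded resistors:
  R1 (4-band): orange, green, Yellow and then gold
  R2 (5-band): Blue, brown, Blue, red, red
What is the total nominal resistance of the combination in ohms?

411600 Ω

R1: orange, green → 35; yellow ×10^4 → 350000 Ω.
R2: blue, brown, blue → 616; red ×10^2 → 61600 Ω.
Series: 350000 + 61600 = 411600 Ω.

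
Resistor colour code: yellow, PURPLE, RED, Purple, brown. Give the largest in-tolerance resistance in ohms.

Yellow → 4 (first significant figure)
Violet → 7 (second significant figure)
Red → 2 (third significant figure)
Violet → ×10^7 multiplier
Brown → ±1% tolerance
472 × 10000000 = 4720000000 Ω
Largest = 4720000000 × (1 + 1/100) = 4767200000 Ω.

4767200000 Ω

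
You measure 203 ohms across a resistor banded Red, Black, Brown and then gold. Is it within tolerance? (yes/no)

yes

Red → 2 (first significant figure)
Black → 0 (second significant figure)
Brown → ×10 multiplier
Gold → ±5% tolerance
20 × 10 = 200 Ω
Allowed range: 190 Ω to 210 Ω.
203 ohms lies inside that range.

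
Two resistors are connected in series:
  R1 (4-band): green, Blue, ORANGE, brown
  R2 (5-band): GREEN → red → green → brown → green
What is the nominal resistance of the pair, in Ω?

R1: green, blue → 56; orange ×10^3 → 56000 Ω.
R2: green, red, green → 525; brown ×10 → 5250 Ω.
Series: 56000 + 5250 = 61250 Ω.

61250 Ω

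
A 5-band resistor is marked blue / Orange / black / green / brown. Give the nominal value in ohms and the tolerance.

63000000 Ω ±1%

Blue → 6 (first significant figure)
Orange → 3 (second significant figure)
Black → 0 (third significant figure)
Green → ×10^5 multiplier
Brown → ±1% tolerance
630 × 100000 = 63000000 Ω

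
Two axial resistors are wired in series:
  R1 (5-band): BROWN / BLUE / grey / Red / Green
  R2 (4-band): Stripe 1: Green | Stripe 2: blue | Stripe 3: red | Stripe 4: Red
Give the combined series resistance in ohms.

R1: brown, blue, grey → 168; red ×10^2 → 16800 Ω.
R2: green, blue → 56; red ×10^2 → 5600 Ω.
Series: 16800 + 5600 = 22400 Ω.

22400 Ω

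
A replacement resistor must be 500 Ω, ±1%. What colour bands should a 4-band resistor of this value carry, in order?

500 Ω = 50 × 10^1.
5 → green
0 → black
Multiplier 10^1 → brown.
±1% tolerance → brown.

green, black, brown, brown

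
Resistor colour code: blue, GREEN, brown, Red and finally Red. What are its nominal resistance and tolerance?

65100 Ω ±2%

Blue → 6 (first significant figure)
Green → 5 (second significant figure)
Brown → 1 (third significant figure)
Red → ×10^2 multiplier
Red → ±2% tolerance
651 × 100 = 65100 Ω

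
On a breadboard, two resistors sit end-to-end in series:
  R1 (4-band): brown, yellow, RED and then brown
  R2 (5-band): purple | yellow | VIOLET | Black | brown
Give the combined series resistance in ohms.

2147 Ω

R1: brown, yellow → 14; red ×10^2 → 1400 Ω.
R2: violet, yellow, violet → 747; black ×1 → 747 Ω.
Series: 1400 + 747 = 2147 Ω.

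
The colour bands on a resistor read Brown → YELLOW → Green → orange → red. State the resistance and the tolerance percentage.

Brown → 1 (first significant figure)
Yellow → 4 (second significant figure)
Green → 5 (third significant figure)
Orange → ×10^3 multiplier
Red → ±2% tolerance
145 × 1000 = 145000 Ω

145000 Ω ±2%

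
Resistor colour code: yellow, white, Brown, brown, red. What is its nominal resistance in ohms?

4910 Ω

Yellow → 4 (first significant figure)
White → 9 (second significant figure)
Brown → 1 (third significant figure)
Brown → ×10 multiplier
491 × 10 = 4910 Ω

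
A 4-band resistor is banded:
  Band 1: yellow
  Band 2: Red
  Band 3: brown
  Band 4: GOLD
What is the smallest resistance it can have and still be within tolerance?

399 Ω

Yellow → 4 (first significant figure)
Red → 2 (second significant figure)
Brown → ×10 multiplier
Gold → ±5% tolerance
42 × 10 = 420 Ω
Smallest = 420 × (1 − 5/100) = 399 Ω.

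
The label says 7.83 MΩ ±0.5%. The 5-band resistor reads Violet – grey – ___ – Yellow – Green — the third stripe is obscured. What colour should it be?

7830000 Ω = 783 × 10^4.
The third band gives digit 3 of the significand, and 3 is orange.

orange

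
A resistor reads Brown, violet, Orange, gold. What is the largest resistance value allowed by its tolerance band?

17850 Ω

Brown → 1 (first significant figure)
Violet → 7 (second significant figure)
Orange → ×10^3 multiplier
Gold → ±5% tolerance
17 × 1000 = 17000 Ω
Largest = 17000 × (1 + 5/100) = 17850 Ω.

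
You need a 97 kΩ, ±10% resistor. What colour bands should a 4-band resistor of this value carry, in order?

white, violet, orange, silver

97000 Ω = 97 × 10^3.
9 → white
7 → violet
Multiplier 10^3 → orange.
±10% tolerance → silver.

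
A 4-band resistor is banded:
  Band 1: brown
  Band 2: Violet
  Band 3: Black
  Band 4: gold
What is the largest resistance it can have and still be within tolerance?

Brown → 1 (first significant figure)
Violet → 7 (second significant figure)
Black → ×1 multiplier
Gold → ±5% tolerance
17 × 1 = 17 Ω
Largest = 17 × (1 + 5/100) = 17.85 Ω.

17.85 Ω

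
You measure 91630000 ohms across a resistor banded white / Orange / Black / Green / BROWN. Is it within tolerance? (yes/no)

White → 9 (first significant figure)
Orange → 3 (second significant figure)
Black → 0 (third significant figure)
Green → ×10^5 multiplier
Brown → ±1% tolerance
930 × 100000 = 93000000 Ω
Allowed range: 92070000 Ω to 93930000 Ω.
91630000 ohms lies outside that range.

no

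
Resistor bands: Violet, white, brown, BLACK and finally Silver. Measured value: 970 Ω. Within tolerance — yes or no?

no

Violet → 7 (first significant figure)
White → 9 (second significant figure)
Brown → 1 (third significant figure)
Black → ×1 multiplier
Silver → ±10% tolerance
791 × 1 = 791 Ω
Allowed range: 711.9 Ω to 870.1 Ω.
970 Ω lies outside that range.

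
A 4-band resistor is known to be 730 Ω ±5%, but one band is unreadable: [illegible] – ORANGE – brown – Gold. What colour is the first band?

730 Ω = 73 × 10^1.
The first band gives digit 7 of the significand, and 7 is violet.

violet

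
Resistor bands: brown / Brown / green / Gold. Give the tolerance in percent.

±5%

The last band, gold, is the tolerance band.
Gold corresponds to ±5%.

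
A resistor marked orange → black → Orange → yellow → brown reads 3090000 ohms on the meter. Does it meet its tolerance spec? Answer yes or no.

Orange → 3 (first significant figure)
Black → 0 (second significant figure)
Orange → 3 (third significant figure)
Yellow → ×10^4 multiplier
Brown → ±1% tolerance
303 × 10000 = 3030000 Ω
Allowed range: 2999700 Ω to 3060300 Ω.
3090000 ohms lies outside that range.

no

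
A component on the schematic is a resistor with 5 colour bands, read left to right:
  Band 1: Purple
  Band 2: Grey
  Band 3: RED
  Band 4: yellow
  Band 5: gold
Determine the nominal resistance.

7820000 Ω

Violet → 7 (first significant figure)
Grey → 8 (second significant figure)
Red → 2 (third significant figure)
Yellow → ×10^4 multiplier
782 × 10000 = 7820000 Ω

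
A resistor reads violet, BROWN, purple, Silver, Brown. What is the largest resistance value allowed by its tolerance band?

Violet → 7 (first significant figure)
Brown → 1 (second significant figure)
Violet → 7 (third significant figure)
Silver → ×0.01 multiplier
Brown → ±1% tolerance
717 × 0.01 = 7.17 Ω
Largest = 7.17 × (1 + 1/100) = 7.2417 Ω.

7.2417 Ω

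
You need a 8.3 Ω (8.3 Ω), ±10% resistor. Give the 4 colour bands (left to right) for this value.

8.3 Ω = 83 × 10^-1.
8 → grey
3 → orange
Multiplier 10^-1 → gold.
±10% tolerance → silver.

grey, orange, gold, silver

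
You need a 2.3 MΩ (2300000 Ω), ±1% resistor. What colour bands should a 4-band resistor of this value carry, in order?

red, orange, green, brown

2300000 Ω = 23 × 10^5.
2 → red
3 → orange
Multiplier 10^5 → green.
±1% tolerance → brown.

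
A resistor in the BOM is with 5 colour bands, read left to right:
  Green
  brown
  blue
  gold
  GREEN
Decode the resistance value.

Green → 5 (first significant figure)
Brown → 1 (second significant figure)
Blue → 6 (third significant figure)
Gold → ×0.1 multiplier
516 × 0.1 = 51.6 Ω

51.6 Ω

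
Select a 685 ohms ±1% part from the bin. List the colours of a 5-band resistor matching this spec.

685 Ω = 685 × 10^0.
6 → blue
8 → grey
5 → green
Multiplier 10^0 → black.
±1% tolerance → brown.

blue, grey, green, black, brown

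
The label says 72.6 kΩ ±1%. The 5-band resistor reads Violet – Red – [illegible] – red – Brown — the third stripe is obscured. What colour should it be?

blue

72600 Ω = 726 × 10^2.
The third band gives digit 6 of the significand, and 6 is blue.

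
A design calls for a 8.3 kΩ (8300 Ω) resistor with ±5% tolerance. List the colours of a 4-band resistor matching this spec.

8300 Ω = 83 × 10^2.
8 → grey
3 → orange
Multiplier 10^2 → red.
±5% tolerance → gold.

grey, orange, red, gold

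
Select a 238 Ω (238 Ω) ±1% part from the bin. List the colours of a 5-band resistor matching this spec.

238 Ω = 238 × 10^0.
2 → red
3 → orange
8 → grey
Multiplier 10^0 → black.
±1% tolerance → brown.

red, orange, grey, black, brown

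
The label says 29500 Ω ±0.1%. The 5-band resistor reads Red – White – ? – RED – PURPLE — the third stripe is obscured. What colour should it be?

29500 Ω = 295 × 10^2.
The third band gives digit 5 of the significand, and 5 is green.

green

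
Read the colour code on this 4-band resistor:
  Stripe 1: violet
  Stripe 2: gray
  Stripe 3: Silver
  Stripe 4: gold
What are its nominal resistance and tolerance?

Violet → 7 (first significant figure)
Grey → 8 (second significant figure)
Silver → ×0.01 multiplier
Gold → ±5% tolerance
78 × 0.01 = 0.78 Ω

0.78 Ω ±5%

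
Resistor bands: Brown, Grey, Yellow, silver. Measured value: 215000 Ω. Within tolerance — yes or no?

no

Brown → 1 (first significant figure)
Grey → 8 (second significant figure)
Yellow → ×10^4 multiplier
Silver → ±10% tolerance
18 × 10000 = 180000 Ω
Allowed range: 162000 Ω to 198000 Ω.
215000 Ω lies outside that range.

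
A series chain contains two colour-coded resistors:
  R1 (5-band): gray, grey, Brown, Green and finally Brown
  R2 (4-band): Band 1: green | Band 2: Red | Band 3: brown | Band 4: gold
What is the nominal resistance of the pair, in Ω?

88100520 Ω

R1: grey, grey, brown → 881; green ×10^5 → 88100000 Ω.
R2: green, red → 52; brown ×10 → 520 Ω.
Series: 88100000 + 520 = 88100520 Ω.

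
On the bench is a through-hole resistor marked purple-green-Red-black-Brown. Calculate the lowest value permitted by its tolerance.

Violet → 7 (first significant figure)
Green → 5 (second significant figure)
Red → 2 (third significant figure)
Black → ×1 multiplier
Brown → ±1% tolerance
752 × 1 = 752 Ω
Lowest = 752 × (1 − 1/100) = 744.48 Ω.

744.48 Ω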